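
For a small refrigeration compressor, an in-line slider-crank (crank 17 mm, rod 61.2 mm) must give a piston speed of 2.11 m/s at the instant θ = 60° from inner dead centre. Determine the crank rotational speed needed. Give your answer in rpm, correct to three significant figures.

For an in-line slider-crank, |v_piston| = rω|sinθ|·[1 + r cosθ/√(L² − r² sin²θ)].
With r = 0.017 m, L = 0.0612 m, θ = 60°: the bracketed kinematic factor |dx/dθ| = 0.016829 m.
ω = v/|dx/dθ| = 2.11/0.016829 = 125.38 rad/s.
N = 60ω/(2π) = 1197.3 rpm.

1200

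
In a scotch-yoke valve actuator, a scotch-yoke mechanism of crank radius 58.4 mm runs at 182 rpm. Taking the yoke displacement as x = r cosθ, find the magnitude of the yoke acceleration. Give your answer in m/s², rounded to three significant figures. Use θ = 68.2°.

ω = 19.06 rad/s (from 182 rpm).
x = r cosθ ⇒ ẍ = −rω² cosθ (ω constant).
|a| = rω²|cosθ| = 0.0584·(19.06)²·|cos 68.2°| = 7.878 m/s².

7.88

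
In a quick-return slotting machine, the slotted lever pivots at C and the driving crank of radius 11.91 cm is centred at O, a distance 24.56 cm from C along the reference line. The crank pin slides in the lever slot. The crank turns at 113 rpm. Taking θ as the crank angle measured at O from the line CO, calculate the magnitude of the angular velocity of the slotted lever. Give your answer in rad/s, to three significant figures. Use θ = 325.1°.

3.69

ω = 11.83 rad/s (from 113 rpm).
Crank pin A relative to C: A = (d + r cosθ, r sinθ); lever angle φ = atan2(r sinθ, d + r cosθ).
Differentiating tanφ: φ̇ = rω(d cosθ + r)/(d² + r² + 2dr cosθ).
d² + r² + 2dr cosθ = |CA|² = 0.122485 m²;  d cosθ + r = +0.32053 m.
|ω_lever| = |0.1191·11.83·+0.32053| / 0.122485 = 3.6881 rad/s.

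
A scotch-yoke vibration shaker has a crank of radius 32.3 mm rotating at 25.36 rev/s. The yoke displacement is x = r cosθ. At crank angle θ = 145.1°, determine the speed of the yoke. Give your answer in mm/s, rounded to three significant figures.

ω = 159.3 rad/s (from 25.36 rev/s).
x = r cosθ ⇒ ẋ = −rω sinθ.
|v| = rω|sinθ| = 0.0323·159.3·|sin 145.1°| = 2.9447 m/s = 2944.7 mm/s.

2940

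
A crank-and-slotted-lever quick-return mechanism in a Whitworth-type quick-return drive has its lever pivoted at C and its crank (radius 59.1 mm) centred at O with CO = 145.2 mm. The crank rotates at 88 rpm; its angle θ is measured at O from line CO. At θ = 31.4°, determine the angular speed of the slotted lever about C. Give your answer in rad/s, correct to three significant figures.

2.54

ω = 9.215 rad/s (from 88 rpm).
Crank pin A relative to C: A = (d + r cosθ, r sinθ); lever angle φ = atan2(r sinθ, d + r cosθ).
Differentiating tanφ: φ̇ = rω(d cosθ + r)/(d² + r² + 2dr cosθ).
d² + r² + 2dr cosθ = |CA|² = 0.039225 m²;  d cosθ + r = +0.18304 m.
|ω_lever| = |0.0591·9.215·+0.18304| / 0.039225 = 2.5414 rad/s.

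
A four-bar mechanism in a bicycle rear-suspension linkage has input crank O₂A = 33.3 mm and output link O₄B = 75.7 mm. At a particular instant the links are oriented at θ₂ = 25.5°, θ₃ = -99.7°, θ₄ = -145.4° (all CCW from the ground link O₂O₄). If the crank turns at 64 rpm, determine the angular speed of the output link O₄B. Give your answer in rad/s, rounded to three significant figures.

3.37

ω₂ = 6.702 rad/s (from 64 rpm).
Differentiating the loop-closure r₂e^{iθ₂}+r₃e^{iθ₃}=r₁+r₄e^{iθ₄} gives r₂ω₂e^{iθ₂}+r₃ω₃e^{iθ₃}=r₄ω₄e^{iθ₄}.
Eliminating the other unknown: ω₄ = r₂ω₂ sin(θ₂−θ₃) / [r₄ sin(θ₄−θ₃)].
Numerator sine = +0.81714; denominator sine = -0.71569.
Result = 0.0333·6.702·(+0.81714) / (0.0757·(-0.71569)) = -3.3661 rad/s; magnitude 3.3661 rad/s.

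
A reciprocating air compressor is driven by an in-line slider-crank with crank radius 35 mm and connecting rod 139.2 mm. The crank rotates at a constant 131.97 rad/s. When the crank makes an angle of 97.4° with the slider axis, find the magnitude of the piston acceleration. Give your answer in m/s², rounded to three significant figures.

ω = 132 rad/s
x(θ) = r cosθ + √(L² − r² sin²θ); with ω constant, a = ω²·d²x/dθ².
d²x/dθ² = −r cosθ − r²(cos2θ)/√u − r⁴ sin²2θ/(4u^{3/2}),  u = L² − r² sin²θ = 0.018172 m².
Substituting r = 0.035 m, L = 0.1392 m, θ = 97.4°: d²x/dθ² = +0.013284 m.
a = ω²·d²x/dθ² = (132)²·(+0.013284) = +231.35 m/s²;  |a| = 231.35 m/s².

231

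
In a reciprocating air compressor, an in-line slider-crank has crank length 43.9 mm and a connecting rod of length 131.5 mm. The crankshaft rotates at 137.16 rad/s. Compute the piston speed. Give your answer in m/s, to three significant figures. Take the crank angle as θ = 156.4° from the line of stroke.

ω = 137.2 rad/s
For an in-line slider-crank, x = r cosθ + √(L² − r² sin²θ), so v = −rω sinθ·[1 + r cosθ/√(L² − r² sin²θ)].
With r = 0.0439 m, L = 0.1315 m, θ = 156.4°: √(L² − r² sin²θ) = 0.13032 m.
v = −0.0439·137.2·0.40035·[1 + 0.0439·-0.91636/0.13032] = -1.6665 m/s.
|v| = 1.6665 m/s.

1.67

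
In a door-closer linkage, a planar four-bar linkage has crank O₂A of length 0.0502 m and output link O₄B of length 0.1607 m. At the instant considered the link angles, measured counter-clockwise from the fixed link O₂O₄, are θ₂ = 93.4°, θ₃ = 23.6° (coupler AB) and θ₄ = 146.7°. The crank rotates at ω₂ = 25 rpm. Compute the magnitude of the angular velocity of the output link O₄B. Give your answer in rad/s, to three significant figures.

0.916

ω₂ = 2.618 rad/s (from 25 rpm).
Differentiating the loop-closure r₂e^{iθ₂}+r₃e^{iθ₃}=r₁+r₄e^{iθ₄} gives r₂ω₂e^{iθ₂}+r₃ω₃e^{iθ₃}=r₄ω₄e^{iθ₄}.
Eliminating the other unknown: ω₄ = r₂ω₂ sin(θ₂−θ₃) / [r₄ sin(θ₄−θ₃)].
Numerator sine = +0.93849; denominator sine = +0.83772.
Result = 0.0502·2.618·(+0.93849) / (0.1607·(+0.83772)) = +0.9162 rad/s; magnitude 0.9162 rad/s.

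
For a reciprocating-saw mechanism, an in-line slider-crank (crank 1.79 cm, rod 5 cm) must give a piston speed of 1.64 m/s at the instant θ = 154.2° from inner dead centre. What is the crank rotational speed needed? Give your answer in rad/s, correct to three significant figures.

For an in-line slider-crank, |v_piston| = rω|sinθ|·[1 + r cosθ/√(L² − r² sin²θ)].
With r = 0.0179 m, L = 0.05 m, θ = 154.2°: the bracketed kinematic factor |dx/dθ| = 0.0052486 m.
ω = v/|dx/dθ| = 1.64/0.0052486 = 312.47 rad/s.

312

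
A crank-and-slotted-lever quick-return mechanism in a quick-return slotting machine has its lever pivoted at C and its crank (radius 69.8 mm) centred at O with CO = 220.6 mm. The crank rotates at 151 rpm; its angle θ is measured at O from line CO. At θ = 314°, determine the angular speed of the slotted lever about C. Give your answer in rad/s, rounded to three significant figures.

ω = 15.81 rad/s (from 151 rpm).
Crank pin A relative to C: A = (d + r cosθ, r sinθ); lever angle φ = atan2(r sinθ, d + r cosθ).
Differentiating tanφ: φ̇ = rω(d cosθ + r)/(d² + r² + 2dr cosθ).
d² + r² + 2dr cosθ = |CA|² = 0.0749289 m²;  d cosθ + r = +0.22304 m.
|ω_lever| = |0.0698·15.81·+0.22304| / 0.0749289 = 3.2855 rad/s.

3.29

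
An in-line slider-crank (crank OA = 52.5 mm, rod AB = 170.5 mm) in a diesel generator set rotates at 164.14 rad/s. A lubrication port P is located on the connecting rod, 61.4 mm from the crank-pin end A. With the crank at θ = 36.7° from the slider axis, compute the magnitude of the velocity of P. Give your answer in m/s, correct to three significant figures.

7.15

ω = 164.1 rad/s.  Crank-pin speed |V_A| = rω = 8.6173 m/s, perpendicular to OA.
Rod angle: sinφ = −(r/L) sinθ ⇒ φ = -10.604°; ω_rod = −rω cosθ/√(L²−r²sin²θ) = -41.227 rad/s.
V_P = V_A + ω_rod × AP, with AP = 0.0614 m along the rod.
Components: V_Px = −rω sinθ − a·ω_rod·sinφ = -5.6158 m/s;  V_Py = rω cosθ + a·ω_rod·cosφ = +4.4211 m/s.
|V_P| = √(V_Px² + V_Py²) = 7.1472 m/s.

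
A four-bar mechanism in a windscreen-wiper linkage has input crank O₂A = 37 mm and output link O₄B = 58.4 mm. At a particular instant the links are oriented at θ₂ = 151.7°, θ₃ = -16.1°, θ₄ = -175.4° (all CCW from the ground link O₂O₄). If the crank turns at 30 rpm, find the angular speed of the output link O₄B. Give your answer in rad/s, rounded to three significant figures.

1.19

ω₂ = 3.142 rad/s (from 30 rpm).
Differentiating the loop-closure r₂e^{iθ₂}+r₃e^{iθ₃}=r₁+r₄e^{iθ₄} gives r₂ω₂e^{iθ₂}+r₃ω₃e^{iθ₃}=r₄ω₄e^{iθ₄}.
Eliminating the other unknown: ω₄ = r₂ω₂ sin(θ₂−θ₃) / [r₄ sin(θ₄−θ₃)].
Numerator sine = +0.21132; denominator sine = -0.35347.
Result = 0.037·3.142·(+0.21132) / (0.0584·(-0.35347)) = -1.19 rad/s; magnitude 1.19 rad/s.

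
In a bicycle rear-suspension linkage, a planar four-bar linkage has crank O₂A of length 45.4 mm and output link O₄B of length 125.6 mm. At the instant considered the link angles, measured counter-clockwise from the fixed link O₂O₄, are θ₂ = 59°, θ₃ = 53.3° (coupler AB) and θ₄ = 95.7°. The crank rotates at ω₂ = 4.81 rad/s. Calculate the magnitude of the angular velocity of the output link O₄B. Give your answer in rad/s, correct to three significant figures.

ω₂ = 4.81 rad/s
Differentiating the loop-closure r₂e^{iθ₂}+r₃e^{iθ₃}=r₁+r₄e^{iθ₄} gives r₂ω₂e^{iθ₂}+r₃ω₃e^{iθ₃}=r₄ω₄e^{iθ₄}.
Eliminating the other unknown: ω₄ = r₂ω₂ sin(θ₂−θ₃) / [r₄ sin(θ₄−θ₃)].
Numerator sine = +0.09932; denominator sine = +0.67430.
Result = 0.0454·4.81·(+0.09932) / (0.1256·(+0.67430)) = +0.25609 rad/s; magnitude 0.25609 rad/s.

0.256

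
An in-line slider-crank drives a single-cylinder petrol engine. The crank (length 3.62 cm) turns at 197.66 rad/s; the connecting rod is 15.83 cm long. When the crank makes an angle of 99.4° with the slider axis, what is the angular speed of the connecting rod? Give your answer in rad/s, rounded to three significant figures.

7.58

ω = 197.7 rad/s
The rod makes angle φ with the slider axis where L sinφ = r sinθ; differentiating, L cosφ·φ̇ = r ω cosθ.
L cosφ = √(L² − r² sin²θ) = 0.15422 m.
|ω_rod| = r ω |cosθ| / √(L² − r² sin²θ) = 0.0362·197.7·0.16333/0.15422 = 7.5778 rad/s.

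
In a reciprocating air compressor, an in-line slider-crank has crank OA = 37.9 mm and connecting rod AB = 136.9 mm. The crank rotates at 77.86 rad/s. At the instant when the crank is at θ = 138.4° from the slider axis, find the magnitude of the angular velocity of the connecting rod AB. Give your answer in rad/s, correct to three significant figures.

16.4

ω = 77.86 rad/s
The rod makes angle φ with the slider axis where L sinφ = r sinθ; differentiating, L cosφ·φ̇ = r ω cosθ.
L cosφ = √(L² − r² sin²θ) = 0.13457 m.
|ω_rod| = r ω |cosθ| / √(L² − r² sin²θ) = 0.0379·77.86·0.74780/0.13457 = 16.398 rad/s.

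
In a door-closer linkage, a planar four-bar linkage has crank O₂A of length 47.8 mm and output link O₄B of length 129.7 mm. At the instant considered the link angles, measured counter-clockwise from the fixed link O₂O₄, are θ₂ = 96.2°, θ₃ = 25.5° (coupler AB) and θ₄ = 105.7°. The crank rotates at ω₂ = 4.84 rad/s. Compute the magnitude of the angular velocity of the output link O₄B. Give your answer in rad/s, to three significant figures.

1.71

ω₂ = 4.84 rad/s
Differentiating the loop-closure r₂e^{iθ₂}+r₃e^{iθ₃}=r₁+r₄e^{iθ₄} gives r₂ω₂e^{iθ₂}+r₃ω₃e^{iθ₃}=r₄ω₄e^{iθ₄}.
Eliminating the other unknown: ω₄ = r₂ω₂ sin(θ₂−θ₃) / [r₄ sin(θ₄−θ₃)].
Numerator sine = +0.94380; denominator sine = +0.98541.
Result = 0.0478·4.84·(+0.94380) / (0.1297·(+0.98541)) = +1.7084 rad/s; magnitude 1.7084 rad/s.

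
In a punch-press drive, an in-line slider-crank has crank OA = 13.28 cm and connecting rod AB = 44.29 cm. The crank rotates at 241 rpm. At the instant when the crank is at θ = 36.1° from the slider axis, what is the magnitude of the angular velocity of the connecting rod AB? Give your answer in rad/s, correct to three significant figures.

ω = 25.24 rad/s (converted from 241 rpm).
The rod makes angle φ with the slider axis where L sinφ = r sinθ; differentiating, L cosφ·φ̇ = r ω cosθ.
L cosφ = √(L² − r² sin²θ) = 0.43593 m.
|ω_rod| = r ω |cosθ| / √(L² − r² sin²θ) = 0.1328·25.24·0.80799/0.43593 = 6.212 rad/s.

6.21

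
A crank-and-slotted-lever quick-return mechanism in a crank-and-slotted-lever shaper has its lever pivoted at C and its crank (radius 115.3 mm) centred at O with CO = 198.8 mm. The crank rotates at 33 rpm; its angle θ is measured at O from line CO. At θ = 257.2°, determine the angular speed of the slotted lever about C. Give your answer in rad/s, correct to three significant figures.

ω = 3.456 rad/s (from 33 rpm).
Crank pin A relative to C: A = (d + r cosθ, r sinθ); lever angle φ = atan2(r sinθ, d + r cosθ).
Differentiating tanφ: φ̇ = rω(d cosθ + r)/(d² + r² + 2dr cosθ).
d² + r² + 2dr cosθ = |CA|² = 0.042659 m²;  d cosθ + r = +0.071256 m.
|ω_lever| = |0.1153·3.456·+0.071256| / 0.042659 = 0.66555 rad/s.

0.666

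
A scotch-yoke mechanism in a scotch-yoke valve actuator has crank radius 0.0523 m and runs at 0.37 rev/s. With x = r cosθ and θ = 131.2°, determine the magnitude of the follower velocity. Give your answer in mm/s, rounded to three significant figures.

91.5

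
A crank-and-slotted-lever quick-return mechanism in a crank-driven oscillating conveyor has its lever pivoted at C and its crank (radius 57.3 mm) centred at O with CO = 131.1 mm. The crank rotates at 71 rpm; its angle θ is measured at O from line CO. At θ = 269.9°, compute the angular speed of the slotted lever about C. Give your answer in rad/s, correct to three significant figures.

1.19

ω = 7.435 rad/s (from 71 rpm).
Crank pin A relative to C: A = (d + r cosθ, r sinθ); lever angle φ = atan2(r sinθ, d + r cosθ).
Differentiating tanφ: φ̇ = rω(d cosθ + r)/(d² + r² + 2dr cosθ).
d² + r² + 2dr cosθ = |CA|² = 0.0204443 m²;  d cosθ + r = +0.057071 m.
|ω_lever| = |0.0573·7.435·+0.057071| / 0.0204443 = 1.1893 rad/s.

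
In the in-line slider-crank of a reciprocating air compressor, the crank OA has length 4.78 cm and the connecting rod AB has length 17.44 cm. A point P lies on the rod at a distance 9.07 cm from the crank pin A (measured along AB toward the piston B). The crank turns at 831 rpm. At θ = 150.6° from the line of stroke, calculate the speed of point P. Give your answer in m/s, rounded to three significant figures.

2.49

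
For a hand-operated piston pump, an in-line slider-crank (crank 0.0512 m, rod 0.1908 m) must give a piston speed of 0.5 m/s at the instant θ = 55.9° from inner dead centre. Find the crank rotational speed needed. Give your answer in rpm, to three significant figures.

97.6

For an in-line slider-crank, |v_piston| = rω|sinθ|·[1 + r cosθ/√(L² − r² sin²θ)].
With r = 0.0512 m, L = 0.1908 m, θ = 55.9°: the bracketed kinematic factor |dx/dθ| = 0.048939 m.
ω = v/|dx/dθ| = 0.5/0.048939 = 10.217 rad/s.
N = 60ω/(2π) = 97.564 rpm.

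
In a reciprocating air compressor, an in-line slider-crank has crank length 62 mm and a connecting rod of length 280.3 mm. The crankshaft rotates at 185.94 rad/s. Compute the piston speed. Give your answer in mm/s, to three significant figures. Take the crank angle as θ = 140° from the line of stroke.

ω = 185.9 rad/s
For an in-line slider-crank, x = r cosθ + √(L² − r² sin²θ), so v = −rω sinθ·[1 + r cosθ/√(L² − r² sin²θ)].
With r = 0.062 m, L = 0.2803 m, θ = 140°: √(L² − r² sin²θ) = 0.27745 m.
v = −0.062·185.9·0.64279·[1 + 0.062·-0.76604/0.27745] = -6.1417 m/s.
|v| = 6.1417 m/s = 6141.7 mm/s.

6140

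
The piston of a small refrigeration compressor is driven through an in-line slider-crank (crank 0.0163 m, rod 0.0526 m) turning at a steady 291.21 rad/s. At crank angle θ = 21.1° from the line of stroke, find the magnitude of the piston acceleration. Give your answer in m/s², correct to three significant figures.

1610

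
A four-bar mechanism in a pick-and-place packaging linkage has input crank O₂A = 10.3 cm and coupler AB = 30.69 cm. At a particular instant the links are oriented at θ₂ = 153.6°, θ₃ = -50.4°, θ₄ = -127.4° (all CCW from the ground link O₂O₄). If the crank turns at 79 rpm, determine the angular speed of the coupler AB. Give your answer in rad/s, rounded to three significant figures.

ω₂ = 8.273 rad/s (from 79 rpm).
Differentiating the loop-closure r₂e^{iθ₂}+r₃e^{iθ₃}=r₁+r₄e^{iθ₄} gives r₂ω₂e^{iθ₂}+r₃ω₃e^{iθ₃}=r₄ω₄e^{iθ₄}.
Eliminating the other unknown: ω₃ = r₂ω₂ sin(θ₄−θ₂) / [r₃ sin(θ₃−θ₄)].
Numerator sine = +0.98163; denominator sine = +0.97437.
Result = 0.103·8.273·(+0.98163) / (0.3069·(+0.97437)) = +2.7972 rad/s; magnitude 2.7972 rad/s.

2.80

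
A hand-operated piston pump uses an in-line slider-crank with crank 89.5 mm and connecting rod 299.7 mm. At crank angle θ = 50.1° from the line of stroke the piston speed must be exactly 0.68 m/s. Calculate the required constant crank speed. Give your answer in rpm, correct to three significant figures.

For an in-line slider-crank, |v_piston| = rω|sinθ|·[1 + r cosθ/√(L² − r² sin²θ)].
With r = 0.0895 m, L = 0.2997 m, θ = 50.1°: the bracketed kinematic factor |dx/dθ| = 0.082173 m.
ω = v/|dx/dθ| = 0.68/0.082173 = 8.2752 rad/s.
N = 60ω/(2π) = 79.022 rpm.

79.0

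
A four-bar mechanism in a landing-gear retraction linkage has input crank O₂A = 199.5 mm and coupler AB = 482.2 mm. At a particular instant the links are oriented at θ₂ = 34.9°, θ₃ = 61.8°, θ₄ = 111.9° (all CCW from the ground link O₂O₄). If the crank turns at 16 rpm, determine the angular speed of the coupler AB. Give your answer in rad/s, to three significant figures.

0.880

ω₂ = 1.676 rad/s (from 16 rpm).
Differentiating the loop-closure r₂e^{iθ₂}+r₃e^{iθ₃}=r₁+r₄e^{iθ₄} gives r₂ω₂e^{iθ₂}+r₃ω₃e^{iθ₃}=r₄ω₄e^{iθ₄}.
Eliminating the other unknown: ω₃ = r₂ω₂ sin(θ₄−θ₂) / [r₃ sin(θ₃−θ₄)].
Numerator sine = +0.97437; denominator sine = -0.76717.
Result = 0.1995·1.676·(+0.97437) / (0.4822·(-0.76717)) = -0.88044 rad/s; magnitude 0.88044 rad/s.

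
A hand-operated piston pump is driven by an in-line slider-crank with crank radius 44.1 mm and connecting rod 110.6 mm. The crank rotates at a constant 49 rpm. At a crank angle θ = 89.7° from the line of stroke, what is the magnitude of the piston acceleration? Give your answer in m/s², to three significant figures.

0.499

ω = 2π·49/60 = 5.131 rad/s
x(θ) = r cosθ + √(L² − r² sin²θ); with ω constant, a = ω²·d²x/dθ².
d²x/dθ² = −r cosθ − r²(cos2θ)/√u − r⁴ sin²2θ/(4u^{3/2}),  u = L² − r² sin²θ = 0.0102876 m².
Substituting r = 0.0441 m, L = 0.1106 m, θ = 89.7°: d²x/dθ² = +0.018942 m.
a = ω²·d²x/dθ² = (5.131)²·(+0.018942) = +0.49875 m/s²;  |a| = 0.49875 m/s².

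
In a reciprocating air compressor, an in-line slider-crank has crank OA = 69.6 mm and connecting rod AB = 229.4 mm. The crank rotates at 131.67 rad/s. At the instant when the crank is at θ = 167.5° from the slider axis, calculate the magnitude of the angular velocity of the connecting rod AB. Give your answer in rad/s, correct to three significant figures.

39.1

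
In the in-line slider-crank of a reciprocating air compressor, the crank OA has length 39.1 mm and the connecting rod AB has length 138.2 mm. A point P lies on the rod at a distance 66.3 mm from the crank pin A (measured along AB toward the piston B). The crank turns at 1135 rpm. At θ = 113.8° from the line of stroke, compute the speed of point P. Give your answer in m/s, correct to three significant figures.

4.13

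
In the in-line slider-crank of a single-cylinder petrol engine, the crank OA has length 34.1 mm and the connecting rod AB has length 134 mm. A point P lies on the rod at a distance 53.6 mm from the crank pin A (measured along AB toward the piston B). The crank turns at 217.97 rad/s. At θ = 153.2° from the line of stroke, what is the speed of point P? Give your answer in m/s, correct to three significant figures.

ω = 218 rad/s.  Crank-pin speed |V_A| = rω = 7.4328 m/s, perpendicular to OA.
Rod angle: sinφ = −(r/L) sinθ ⇒ φ = -6.589°; ω_rod = −rω cosθ/√(L²−r²sin²θ) = +49.84 rad/s.
V_P = V_A + ω_rod × AP, with AP = 0.0536 m along the rod.
Components: V_Px = −rω sinθ − a·ω_rod·sinφ = -3.0448 m/s;  V_Py = rω cosθ + a·ω_rod·cosφ = -3.9806 m/s.
|V_P| = √(V_Px² + V_Py²) = 5.0116 m/s.

5.01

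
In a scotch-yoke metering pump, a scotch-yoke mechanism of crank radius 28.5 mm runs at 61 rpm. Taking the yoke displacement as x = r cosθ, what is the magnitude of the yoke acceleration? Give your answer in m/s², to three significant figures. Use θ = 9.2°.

1.15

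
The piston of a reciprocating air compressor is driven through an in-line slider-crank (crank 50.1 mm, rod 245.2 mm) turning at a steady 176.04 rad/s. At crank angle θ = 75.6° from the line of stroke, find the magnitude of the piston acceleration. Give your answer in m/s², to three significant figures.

103

ω = 176 rad/s
x(θ) = r cosθ + √(L² − r² sin²θ); with ω constant, a = ω²·d²x/dθ².
d²x/dθ² = −r cosθ − r²(cos2θ)/√u − r⁴ sin²2θ/(4u^{3/2}),  u = L² − r² sin²θ = 0.0577683 m².
Substituting r = 0.0501 m, L = 0.2452 m, θ = 75.6°: d²x/dθ² = -0.0033343 m.
a = ω²·d²x/dθ² = (176)²·(-0.0033343) = -103.33 m/s²;  |a| = 103.33 m/s².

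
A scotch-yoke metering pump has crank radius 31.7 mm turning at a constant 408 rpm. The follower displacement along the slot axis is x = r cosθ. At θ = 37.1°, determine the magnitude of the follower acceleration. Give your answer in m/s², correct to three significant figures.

ω = 42.73 rad/s (from 408 rpm).
x = r cosθ ⇒ ẍ = −rω² cosθ (ω constant).
|a| = rω²|cosθ| = 0.0317·(42.73)²·|cos 37.1°| = 46.154 m/s².

46.2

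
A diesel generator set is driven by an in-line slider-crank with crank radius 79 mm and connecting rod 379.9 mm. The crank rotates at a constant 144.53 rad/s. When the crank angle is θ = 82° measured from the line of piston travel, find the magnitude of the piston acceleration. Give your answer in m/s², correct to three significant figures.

107

ω = 144.5 rad/s
x(θ) = r cosθ + √(L² − r² sin²θ); with ω constant, a = ω²·d²x/dθ².
d²x/dθ² = −r cosθ − r²(cos2θ)/√u − r⁴ sin²2θ/(4u^{3/2}),  u = L² − r² sin²θ = 0.138204 m².
Substituting r = 0.079 m, L = 0.3799 m, θ = 82°: d²x/dθ² = +0.0051284 m.
a = ω²·d²x/dθ² = (144.5)²·(+0.0051284) = +107.13 m/s²;  |a| = 107.13 m/s².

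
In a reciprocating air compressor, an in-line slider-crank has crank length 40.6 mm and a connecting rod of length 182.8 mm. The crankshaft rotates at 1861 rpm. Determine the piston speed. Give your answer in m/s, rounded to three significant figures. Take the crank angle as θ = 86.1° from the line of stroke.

8.02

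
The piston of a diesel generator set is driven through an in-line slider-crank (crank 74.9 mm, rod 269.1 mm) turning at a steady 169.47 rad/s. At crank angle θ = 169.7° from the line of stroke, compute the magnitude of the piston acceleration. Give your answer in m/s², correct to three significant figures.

ω = 169.5 rad/s
x(θ) = r cosθ + √(L² − r² sin²θ); with ω constant, a = ω²·d²x/dθ².
d²x/dθ² = −r cosθ − r²(cos2θ)/√u − r⁴ sin²2θ/(4u^{3/2}),  u = L² − r² sin²θ = 0.0722355 m².
Substituting r = 0.0749 m, L = 0.2691 m, θ = 169.7°: d²x/dθ² = +0.054104 m.
a = ω²·d²x/dθ² = (169.5)²·(+0.054104) = +1553.9 m/s²;  |a| = 1553.9 m/s².

1550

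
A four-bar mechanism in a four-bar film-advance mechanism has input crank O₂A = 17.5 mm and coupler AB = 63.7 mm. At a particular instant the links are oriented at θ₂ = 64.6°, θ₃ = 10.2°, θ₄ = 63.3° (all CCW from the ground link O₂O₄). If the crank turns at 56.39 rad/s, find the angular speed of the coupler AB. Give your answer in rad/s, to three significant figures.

0.440

ω₂ = 56.39 rad/s
Differentiating the loop-closure r₂e^{iθ₂}+r₃e^{iθ₃}=r₁+r₄e^{iθ₄} gives r₂ω₂e^{iθ₂}+r₃ω₃e^{iθ₃}=r₄ω₄e^{iθ₄}.
Eliminating the other unknown: ω₃ = r₂ω₂ sin(θ₄−θ₂) / [r₃ sin(θ₃−θ₄)].
Numerator sine = -0.02269; denominator sine = -0.79968.
Result = 0.0175·56.39·(-0.02269) / (0.0637·(-0.79968)) = +0.43951 rad/s; magnitude 0.43951 rad/s.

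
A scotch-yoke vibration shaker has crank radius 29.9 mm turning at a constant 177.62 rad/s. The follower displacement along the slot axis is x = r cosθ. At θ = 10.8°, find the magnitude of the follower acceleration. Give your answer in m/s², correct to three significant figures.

927

ω = 177.6 rad/s
x = r cosθ ⇒ ẍ = −rω² cosθ (ω constant).
|a| = rω²|cosθ| = 0.0299·(177.6)²·|cos 10.8°| = 926.6 m/s².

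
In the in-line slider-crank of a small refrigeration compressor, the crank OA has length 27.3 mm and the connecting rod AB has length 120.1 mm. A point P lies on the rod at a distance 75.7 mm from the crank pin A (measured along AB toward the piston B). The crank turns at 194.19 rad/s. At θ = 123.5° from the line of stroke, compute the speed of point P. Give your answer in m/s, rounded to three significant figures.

4.21

ω = 194.2 rad/s.  Crank-pin speed |V_A| = rω = 5.3014 m/s, perpendicular to OA.
Rod angle: sinφ = −(r/L) sinθ ⇒ φ = -10.927°; ω_rod = −rω cosθ/√(L²−r²sin²θ) = +24.813 rad/s.
V_P = V_A + ω_rod × AP, with AP = 0.0757 m along the rod.
Components: V_Px = −rω sinθ − a·ω_rod·sinφ = -4.0647 m/s;  V_Py = rω cosθ + a·ω_rod·cosφ = -1.0817 m/s.
|V_P| = √(V_Px² + V_Py²) = 4.2062 m/s.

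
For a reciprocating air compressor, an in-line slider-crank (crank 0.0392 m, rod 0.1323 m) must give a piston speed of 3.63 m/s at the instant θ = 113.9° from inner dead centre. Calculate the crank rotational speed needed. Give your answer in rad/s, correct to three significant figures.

116

For an in-line slider-crank, |v_piston| = rω|sinθ|·[1 + r cosθ/√(L² − r² sin²θ)].
With r = 0.0392 m, L = 0.1323 m, θ = 113.9°: the bracketed kinematic factor |dx/dθ| = 0.031369 m.
ω = v/|dx/dθ| = 3.63/0.031369 = 115.72 rad/s.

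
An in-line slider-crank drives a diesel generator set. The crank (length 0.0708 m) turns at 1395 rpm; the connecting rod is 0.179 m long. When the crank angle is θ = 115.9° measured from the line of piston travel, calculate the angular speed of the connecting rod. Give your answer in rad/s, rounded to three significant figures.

ω = 146.1 rad/s (converted from 1395 rpm).
The rod makes angle φ with the slider axis where L sinφ = r sinθ; differentiating, L cosφ·φ̇ = r ω cosθ.
L cosφ = √(L² − r² sin²θ) = 0.16729 m.
|ω_rod| = r ω |cosθ| / √(L² − r² sin²θ) = 0.0708·146.1·0.43680/0.16729 = 27.006 rad/s.

27.0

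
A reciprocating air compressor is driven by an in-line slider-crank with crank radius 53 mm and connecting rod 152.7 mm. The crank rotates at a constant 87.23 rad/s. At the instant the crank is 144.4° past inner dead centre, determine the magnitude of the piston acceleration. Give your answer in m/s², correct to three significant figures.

ω = 87.23 rad/s
x(θ) = r cosθ + √(L² − r² sin²θ); with ω constant, a = ω²·d²x/dθ².
d²x/dθ² = −r cosθ − r²(cos2θ)/√u − r⁴ sin²2θ/(4u^{3/2}),  u = L² − r² sin²θ = 0.0223654 m².
Substituting r = 0.053 m, L = 0.1527 m, θ = 144.4°: d²x/dθ² = +0.036513 m.
a = ω²·d²x/dθ² = (87.23)²·(+0.036513) = +277.83 m/s²;  |a| = 277.83 m/s².

278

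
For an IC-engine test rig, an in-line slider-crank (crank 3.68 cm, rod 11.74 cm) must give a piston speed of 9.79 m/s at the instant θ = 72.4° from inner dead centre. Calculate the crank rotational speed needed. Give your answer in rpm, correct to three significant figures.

2420

For an in-line slider-crank, |v_piston| = rω|sinθ|·[1 + r cosθ/√(L² − r² sin²θ)].
With r = 0.0368 m, L = 0.1174 m, θ = 72.4°: the bracketed kinematic factor |dx/dθ| = 0.038561 m.
ω = v/|dx/dθ| = 9.79/0.038561 = 253.88 rad/s.
N = 60ω/(2π) = 2424.4 rpm.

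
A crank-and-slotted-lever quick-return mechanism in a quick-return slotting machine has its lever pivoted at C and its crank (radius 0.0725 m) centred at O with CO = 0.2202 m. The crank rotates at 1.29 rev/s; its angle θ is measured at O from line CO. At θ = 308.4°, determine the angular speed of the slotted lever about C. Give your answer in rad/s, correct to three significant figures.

1.67

ω = 8.105 rad/s (from 1.29 rev/s).
Crank pin A relative to C: A = (d + r cosθ, r sinθ); lever angle φ = atan2(r sinθ, d + r cosθ).
Differentiating tanφ: φ̇ = rω(d cosθ + r)/(d² + r² + 2dr cosθ).
d² + r² + 2dr cosθ = |CA|² = 0.0735769 m²;  d cosθ + r = +0.20928 m.
|ω_lever| = |0.0725·8.105·+0.20928| / 0.0735769 = 1.6714 rad/s.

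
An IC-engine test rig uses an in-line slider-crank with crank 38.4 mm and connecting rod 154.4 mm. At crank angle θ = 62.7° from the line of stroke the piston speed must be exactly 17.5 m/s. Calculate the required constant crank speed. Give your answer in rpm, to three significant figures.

4380

For an in-line slider-crank, |v_piston| = rω|sinθ|·[1 + r cosθ/√(L² − r² sin²θ)].
With r = 0.0384 m, L = 0.1544 m, θ = 62.7°: the bracketed kinematic factor |dx/dθ| = 0.038114 m.
ω = v/|dx/dθ| = 17.5/0.038114 = 459.15 rad/s.
N = 60ω/(2π) = 4384.6 rpm.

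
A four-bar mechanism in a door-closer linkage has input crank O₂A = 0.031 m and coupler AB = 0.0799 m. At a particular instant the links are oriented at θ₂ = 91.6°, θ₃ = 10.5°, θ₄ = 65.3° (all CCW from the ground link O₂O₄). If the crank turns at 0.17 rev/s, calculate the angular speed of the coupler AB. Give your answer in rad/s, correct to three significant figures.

ω₂ = 1.068 rad/s (from 0.17 rev/s).
Differentiating the loop-closure r₂e^{iθ₂}+r₃e^{iθ₃}=r₁+r₄e^{iθ₄} gives r₂ω₂e^{iθ₂}+r₃ω₃e^{iθ₃}=r₄ω₄e^{iθ₄}.
Eliminating the other unknown: ω₃ = r₂ω₂ sin(θ₄−θ₂) / [r₃ sin(θ₃−θ₄)].
Numerator sine = -0.44307; denominator sine = -0.81714.
Result = 0.031·1.068·(-0.44307) / (0.0799·(-0.81714)) = +0.22471 rad/s; magnitude 0.22471 rad/s.

0.225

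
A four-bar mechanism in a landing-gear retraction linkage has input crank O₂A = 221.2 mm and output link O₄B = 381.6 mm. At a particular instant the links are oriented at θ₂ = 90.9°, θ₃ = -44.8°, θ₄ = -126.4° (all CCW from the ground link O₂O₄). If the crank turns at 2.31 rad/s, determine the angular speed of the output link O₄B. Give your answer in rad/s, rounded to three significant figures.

ω₂ = 2.31 rad/s
Differentiating the loop-closure r₂e^{iθ₂}+r₃e^{iθ₃}=r₁+r₄e^{iθ₄} gives r₂ω₂e^{iθ₂}+r₃ω₃e^{iθ₃}=r₄ω₄e^{iθ₄}.
Eliminating the other unknown: ω₄ = r₂ω₂ sin(θ₂−θ₃) / [r₄ sin(θ₄−θ₃)].
Numerator sine = +0.69842; denominator sine = -0.98927.
Result = 0.2212·2.31·(+0.69842) / (0.3816·(-0.98927)) = -0.94534 rad/s; magnitude 0.94534 rad/s.

0.945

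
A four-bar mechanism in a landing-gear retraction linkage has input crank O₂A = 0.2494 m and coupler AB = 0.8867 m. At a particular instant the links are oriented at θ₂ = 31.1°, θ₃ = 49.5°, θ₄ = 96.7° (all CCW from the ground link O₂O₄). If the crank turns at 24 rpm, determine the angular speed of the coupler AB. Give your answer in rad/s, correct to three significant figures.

ω₂ = 2.513 rad/s (from 24 rpm).
Differentiating the loop-closure r₂e^{iθ₂}+r₃e^{iθ₃}=r₁+r₄e^{iθ₄} gives r₂ω₂e^{iθ₂}+r₃ω₃e^{iθ₃}=r₄ω₄e^{iθ₄}.
Eliminating the other unknown: ω₃ = r₂ω₂ sin(θ₄−θ₂) / [r₃ sin(θ₃−θ₄)].
Numerator sine = +0.91068; denominator sine = -0.73373.
Result = 0.2494·2.513·(+0.91068) / (0.8867·(-0.73373)) = -0.87739 rad/s; magnitude 0.87739 rad/s.

0.877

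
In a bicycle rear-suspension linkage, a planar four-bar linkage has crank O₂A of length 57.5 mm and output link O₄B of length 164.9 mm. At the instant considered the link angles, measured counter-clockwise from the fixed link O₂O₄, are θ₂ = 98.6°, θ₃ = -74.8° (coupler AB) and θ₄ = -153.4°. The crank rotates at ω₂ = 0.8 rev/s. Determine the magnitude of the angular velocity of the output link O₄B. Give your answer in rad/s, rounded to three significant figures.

ω₂ = 5.027 rad/s (from 0.8 rev/s).
Differentiating the loop-closure r₂e^{iθ₂}+r₃e^{iθ₃}=r₁+r₄e^{iθ₄} gives r₂ω₂e^{iθ₂}+r₃ω₃e^{iθ₃}=r₄ω₄e^{iθ₄}.
Eliminating the other unknown: ω₄ = r₂ω₂ sin(θ₂−θ₃) / [r₄ sin(θ₄−θ₃)].
Numerator sine = +0.11494; denominator sine = -0.98027.
Result = 0.0575·5.027·(+0.11494) / (0.1649·(-0.98027)) = -0.20551 rad/s; magnitude 0.20551 rad/s.

0.206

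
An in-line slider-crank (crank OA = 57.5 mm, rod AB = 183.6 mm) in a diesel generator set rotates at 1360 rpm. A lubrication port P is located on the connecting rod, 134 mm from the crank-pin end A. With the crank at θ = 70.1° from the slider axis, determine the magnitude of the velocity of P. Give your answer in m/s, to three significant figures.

ω = 142.4 rad/s.  Crank-pin speed |V_A| = rω = 8.1891 m/s, perpendicular to OA.
Rod angle: sinφ = −(r/L) sinθ ⇒ φ = -17.126°; ω_rod = −rω cosθ/√(L²−r²sin²θ) = -15.886 rad/s.
V_P = V_A + ω_rod × AP, with AP = 0.134 m along the rod.
Components: V_Px = −rω sinθ − a·ω_rod·sinφ = -8.327 m/s;  V_Py = rω cosθ + a·ω_rod·cosφ = +0.75302 m/s.
|V_P| = √(V_Px² + V_Py²) = 8.361 m/s.

8.36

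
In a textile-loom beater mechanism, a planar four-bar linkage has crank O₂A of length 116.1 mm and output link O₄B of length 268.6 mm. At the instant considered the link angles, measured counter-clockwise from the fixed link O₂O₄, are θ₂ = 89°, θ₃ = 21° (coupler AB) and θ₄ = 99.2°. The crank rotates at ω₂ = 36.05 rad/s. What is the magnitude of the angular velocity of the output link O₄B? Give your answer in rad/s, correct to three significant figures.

ω₂ = 36.05 rad/s
Differentiating the loop-closure r₂e^{iθ₂}+r₃e^{iθ₃}=r₁+r₄e^{iθ₄} gives r₂ω₂e^{iθ₂}+r₃ω₃e^{iθ₃}=r₄ω₄e^{iθ₄}.
Eliminating the other unknown: ω₄ = r₂ω₂ sin(θ₂−θ₃) / [r₄ sin(θ₄−θ₃)].
Numerator sine = +0.92718; denominator sine = +0.97887.
Result = 0.1161·36.05·(+0.92718) / (0.2686·(+0.97887)) = +14.76 rad/s; magnitude 14.76 rad/s.

14.8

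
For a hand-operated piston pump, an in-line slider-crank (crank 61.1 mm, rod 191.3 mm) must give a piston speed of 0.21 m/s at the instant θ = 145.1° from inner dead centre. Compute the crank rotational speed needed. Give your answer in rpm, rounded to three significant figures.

For an in-line slider-crank, |v_piston| = rω|sinθ|·[1 + r cosθ/√(L² − r² sin²θ)].
With r = 0.0611 m, L = 0.1913 m, θ = 145.1°: the bracketed kinematic factor |dx/dθ| = 0.025644 m.
ω = v/|dx/dθ| = 0.21/0.025644 = 8.1891 rad/s.
N = 60ω/(2π) = 78.2 rpm.

78.2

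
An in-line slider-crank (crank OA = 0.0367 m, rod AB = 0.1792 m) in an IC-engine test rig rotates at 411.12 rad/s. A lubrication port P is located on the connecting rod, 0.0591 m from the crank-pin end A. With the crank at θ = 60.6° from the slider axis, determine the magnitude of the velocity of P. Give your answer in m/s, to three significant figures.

ω = 411.1 rad/s.  Crank-pin speed |V_A| = rω = 15.088 m/s, perpendicular to OA.
Rod angle: sinφ = −(r/L) sinθ ⇒ φ = -10.278°; ω_rod = −rω cosθ/√(L²−r²sin²θ) = -42.007 rad/s.
V_P = V_A + ω_rod × AP, with AP = 0.0591 m along the rod.
Components: V_Px = −rω sinθ − a·ω_rod·sinφ = -13.588 m/s;  V_Py = rω cosθ + a·ω_rod·cosφ = +4.964 m/s.
|V_P| = √(V_Px² + V_Py²) = 14.466 m/s.

14.5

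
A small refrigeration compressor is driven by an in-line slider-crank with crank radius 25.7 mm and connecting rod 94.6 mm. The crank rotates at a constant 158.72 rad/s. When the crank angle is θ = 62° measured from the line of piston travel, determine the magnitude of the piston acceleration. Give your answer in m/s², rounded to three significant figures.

ω = 158.7 rad/s
x(θ) = r cosθ + √(L² − r² sin²θ); with ω constant, a = ω²·d²x/dθ².
d²x/dθ² = −r cosθ − r²(cos2θ)/√u − r⁴ sin²2θ/(4u^{3/2}),  u = L² − r² sin²θ = 0.00843424 m².
Substituting r = 0.0257 m, L = 0.0946 m, θ = 62°: d²x/dθ² = -0.0081405 m.
a = ω²·d²x/dθ² = (158.7)²·(-0.0081405) = -205.08 m/s²;  |a| = 205.08 m/s².

205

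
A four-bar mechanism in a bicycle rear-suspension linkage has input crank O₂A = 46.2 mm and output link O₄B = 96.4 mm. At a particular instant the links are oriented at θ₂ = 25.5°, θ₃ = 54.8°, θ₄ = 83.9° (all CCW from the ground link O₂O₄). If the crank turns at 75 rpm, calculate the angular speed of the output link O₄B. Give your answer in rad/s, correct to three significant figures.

3.79

ω₂ = 7.854 rad/s (from 75 rpm).
Differentiating the loop-closure r₂e^{iθ₂}+r₃e^{iθ₃}=r₁+r₄e^{iθ₄} gives r₂ω₂e^{iθ₂}+r₃ω₃e^{iθ₃}=r₄ω₄e^{iθ₄}.
Eliminating the other unknown: ω₄ = r₂ω₂ sin(θ₂−θ₃) / [r₄ sin(θ₄−θ₃)].
Numerator sine = -0.48938; denominator sine = +0.48634.
Result = 0.0462·7.854·(-0.48938) / (0.0964·(+0.48634)) = -3.7876 rad/s; magnitude 3.7876 rad/s.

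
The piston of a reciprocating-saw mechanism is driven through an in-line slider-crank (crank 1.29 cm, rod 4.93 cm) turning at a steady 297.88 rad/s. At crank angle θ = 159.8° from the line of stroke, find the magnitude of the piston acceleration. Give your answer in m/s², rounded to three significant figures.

843

ω = 297.9 rad/s
x(θ) = r cosθ + √(L² − r² sin²θ); with ω constant, a = ω²·d²x/dθ².
d²x/dθ² = −r cosθ − r²(cos2θ)/√u − r⁴ sin²2θ/(4u^{3/2}),  u = L² − r² sin²θ = 0.00241065 m².
Substituting r = 0.0129 m, L = 0.0493 m, θ = 159.8°: d²x/dθ² = +0.0095009 m.
a = ω²·d²x/dθ² = (297.9)²·(+0.0095009) = +843.04 m/s²;  |a| = 843.04 m/s².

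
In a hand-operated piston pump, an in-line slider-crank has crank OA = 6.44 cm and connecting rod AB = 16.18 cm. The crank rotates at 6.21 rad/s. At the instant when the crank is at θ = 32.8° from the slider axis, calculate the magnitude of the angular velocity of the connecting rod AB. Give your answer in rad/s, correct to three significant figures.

ω = 6.21 rad/s
The rod makes angle φ with the slider axis where L sinφ = r sinθ; differentiating, L cosφ·φ̇ = r ω cosθ.
L cosφ = √(L² − r² sin²θ) = 0.15799 m.
|ω_rod| = r ω |cosθ| / √(L² − r² sin²θ) = 0.0644·6.21·0.84057/0.15799 = 2.1277 rad/s.

2.13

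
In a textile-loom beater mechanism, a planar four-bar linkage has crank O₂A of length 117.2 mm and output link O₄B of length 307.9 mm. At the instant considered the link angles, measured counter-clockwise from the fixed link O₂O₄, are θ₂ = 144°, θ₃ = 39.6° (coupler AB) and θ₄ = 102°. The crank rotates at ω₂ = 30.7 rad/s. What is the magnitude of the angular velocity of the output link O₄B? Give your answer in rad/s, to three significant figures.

ω₂ = 30.7 rad/s
Differentiating the loop-closure r₂e^{iθ₂}+r₃e^{iθ₃}=r₁+r₄e^{iθ₄} gives r₂ω₂e^{iθ₂}+r₃ω₃e^{iθ₃}=r₄ω₄e^{iθ₄}.
Eliminating the other unknown: ω₄ = r₂ω₂ sin(θ₂−θ₃) / [r₄ sin(θ₄−θ₃)].
Numerator sine = +0.96858; denominator sine = +0.88620.
Result = 0.1172·30.7·(+0.96858) / (0.3079·(+0.88620)) = +12.772 rad/s; magnitude 12.772 rad/s.

12.8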